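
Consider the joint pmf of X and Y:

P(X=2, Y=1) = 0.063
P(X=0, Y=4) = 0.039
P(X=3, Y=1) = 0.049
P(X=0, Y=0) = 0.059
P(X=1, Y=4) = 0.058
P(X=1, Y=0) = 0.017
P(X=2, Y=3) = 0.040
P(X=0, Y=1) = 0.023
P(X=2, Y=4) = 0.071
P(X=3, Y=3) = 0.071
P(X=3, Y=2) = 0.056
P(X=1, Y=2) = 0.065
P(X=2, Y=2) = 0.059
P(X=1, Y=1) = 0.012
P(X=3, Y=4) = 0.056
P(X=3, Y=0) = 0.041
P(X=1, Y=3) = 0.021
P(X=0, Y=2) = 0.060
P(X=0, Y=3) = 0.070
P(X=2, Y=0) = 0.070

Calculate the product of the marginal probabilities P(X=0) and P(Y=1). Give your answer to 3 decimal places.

P(X=0) = 0.059 + 0.023 + 0.060 + 0.070 + 0.039 = 0.251.
P(Y=1) = 0.023 + 0.012 + 0.063 + 0.049 = 0.147.
Product: 0.251 × 0.147 = 0.037.

0.037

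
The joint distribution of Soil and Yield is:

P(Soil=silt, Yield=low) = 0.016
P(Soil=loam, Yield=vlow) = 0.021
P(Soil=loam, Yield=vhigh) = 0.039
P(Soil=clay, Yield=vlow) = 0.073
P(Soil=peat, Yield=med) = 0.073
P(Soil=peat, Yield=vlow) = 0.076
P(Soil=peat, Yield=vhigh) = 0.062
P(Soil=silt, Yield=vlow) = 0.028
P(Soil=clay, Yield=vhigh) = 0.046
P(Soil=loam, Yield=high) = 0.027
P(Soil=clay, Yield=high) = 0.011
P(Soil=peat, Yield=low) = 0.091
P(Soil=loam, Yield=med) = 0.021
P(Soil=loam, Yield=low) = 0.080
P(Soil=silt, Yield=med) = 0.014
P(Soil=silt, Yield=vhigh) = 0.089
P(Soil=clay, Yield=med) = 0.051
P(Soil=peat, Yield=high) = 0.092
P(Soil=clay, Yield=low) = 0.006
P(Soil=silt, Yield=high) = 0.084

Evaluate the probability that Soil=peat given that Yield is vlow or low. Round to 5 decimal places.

0.42711

P(Yield=vlow) = 0.021 + 0.073 + 0.028 + 0.076 = 0.198.
P(Yield=low) = 0.080 + 0.006 + 0.016 + 0.091 = 0.193.
P(Yield ∈ {vlow, low}) = 0.198 + 0.193 = 0.391; P(Soil=peat, Yield ∈ {vlow, low}) = 0.076 + 0.091 = 0.167.
P(Soil=peat | Yield ∈ {vlow, low}) = 0.167/0.391 = 0.42711.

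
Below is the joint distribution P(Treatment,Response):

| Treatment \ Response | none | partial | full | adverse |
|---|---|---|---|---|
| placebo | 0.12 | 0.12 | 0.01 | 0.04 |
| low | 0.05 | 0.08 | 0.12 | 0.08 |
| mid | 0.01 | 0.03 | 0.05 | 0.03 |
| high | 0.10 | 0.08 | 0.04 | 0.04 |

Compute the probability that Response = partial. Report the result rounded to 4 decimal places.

0.3100

P(Response=partial) = 0.12 + 0.08 + 0.03 + 0.08 = 0.31.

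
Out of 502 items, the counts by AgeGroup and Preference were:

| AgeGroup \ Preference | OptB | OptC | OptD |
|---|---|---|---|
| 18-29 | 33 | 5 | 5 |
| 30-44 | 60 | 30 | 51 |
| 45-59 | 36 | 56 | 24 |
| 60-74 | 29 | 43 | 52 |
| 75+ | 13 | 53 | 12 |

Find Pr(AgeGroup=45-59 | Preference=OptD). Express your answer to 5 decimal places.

0.16667

Total with Preference=OptD: 5 + 51 + 24 + 52 + 12 = 144.
P(AgeGroup=45-59 | Preference=OptD) = 24/144 = 0.16667.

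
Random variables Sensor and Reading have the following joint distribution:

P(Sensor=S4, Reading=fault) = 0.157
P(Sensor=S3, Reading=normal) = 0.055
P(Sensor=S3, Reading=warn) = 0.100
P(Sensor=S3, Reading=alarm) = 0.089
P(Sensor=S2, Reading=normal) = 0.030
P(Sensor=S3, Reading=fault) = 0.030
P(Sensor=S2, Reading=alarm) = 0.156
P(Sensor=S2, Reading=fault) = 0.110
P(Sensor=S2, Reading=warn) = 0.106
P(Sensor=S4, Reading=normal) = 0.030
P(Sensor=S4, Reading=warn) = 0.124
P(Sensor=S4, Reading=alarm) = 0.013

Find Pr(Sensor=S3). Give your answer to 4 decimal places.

P(Sensor=S3) = 0.055 + 0.100 + 0.089 + 0.030 = 0.274.

0.2740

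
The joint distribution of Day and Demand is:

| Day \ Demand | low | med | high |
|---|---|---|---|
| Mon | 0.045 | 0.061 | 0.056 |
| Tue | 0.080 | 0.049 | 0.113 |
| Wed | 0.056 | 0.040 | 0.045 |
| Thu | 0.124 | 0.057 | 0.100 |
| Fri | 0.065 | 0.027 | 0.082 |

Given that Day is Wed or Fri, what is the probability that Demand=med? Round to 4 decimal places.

0.2127

P(Day=Wed) = 0.056 + 0.040 + 0.045 = 0.141.
P(Day=Fri) = 0.065 + 0.027 + 0.082 = 0.174.
P(Day ∈ {Wed, Fri}) = 0.141 + 0.174 = 0.315; P(Demand=med, Day ∈ {Wed, Fri}) = 0.040 + 0.027 = 0.067.
P(Demand=med | Day ∈ {Wed, Fri}) = 0.067/0.315 = 0.2127.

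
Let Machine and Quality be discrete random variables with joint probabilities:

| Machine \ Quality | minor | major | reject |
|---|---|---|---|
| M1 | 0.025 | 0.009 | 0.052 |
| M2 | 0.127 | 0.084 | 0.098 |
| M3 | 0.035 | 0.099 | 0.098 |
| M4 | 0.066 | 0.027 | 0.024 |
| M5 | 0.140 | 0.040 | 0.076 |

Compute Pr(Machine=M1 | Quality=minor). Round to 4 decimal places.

P(Quality=minor) = 0.025 + 0.127 + 0.035 + 0.066 + 0.140 = 0.393.
P(Machine=M1 | Quality=minor) = 0.025/0.393 = 0.0636.

0.0636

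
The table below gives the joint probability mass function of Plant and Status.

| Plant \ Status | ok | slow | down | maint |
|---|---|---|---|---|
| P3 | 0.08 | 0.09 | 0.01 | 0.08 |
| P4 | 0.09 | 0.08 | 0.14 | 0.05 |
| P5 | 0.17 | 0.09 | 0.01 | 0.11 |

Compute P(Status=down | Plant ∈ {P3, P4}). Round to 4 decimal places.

0.2419

P(Plant=P3) = 0.08 + 0.09 + 0.01 + 0.08 = 0.26.
P(Plant=P4) = 0.09 + 0.08 + 0.14 + 0.05 = 0.36.
P(Plant ∈ {P3, P4}) = 0.26 + 0.36 = 0.62; P(Status=down, Plant ∈ {P3, P4}) = 0.01 + 0.14 = 0.15.
P(Status=down | Plant ∈ {P3, P4}) = 0.15/0.62 = 0.2419.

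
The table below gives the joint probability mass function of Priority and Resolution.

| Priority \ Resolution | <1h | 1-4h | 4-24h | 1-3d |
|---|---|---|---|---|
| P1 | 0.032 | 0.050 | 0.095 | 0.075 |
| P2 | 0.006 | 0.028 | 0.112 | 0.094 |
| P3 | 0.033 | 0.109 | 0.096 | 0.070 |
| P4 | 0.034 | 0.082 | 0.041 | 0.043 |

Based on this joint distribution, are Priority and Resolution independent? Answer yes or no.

no

P(Priority=P2) = 0.240 and P(Resolution=1-4h) = 0.269, so their product is 0.06456, but P(Priority=P2, Resolution=1-4h) = 0.028. Since these differ, Priority and Resolution are not independent.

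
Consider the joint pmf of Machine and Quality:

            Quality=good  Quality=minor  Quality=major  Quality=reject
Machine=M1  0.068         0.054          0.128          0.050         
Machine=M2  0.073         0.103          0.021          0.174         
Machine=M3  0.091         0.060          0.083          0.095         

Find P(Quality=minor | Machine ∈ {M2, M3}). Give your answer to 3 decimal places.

P(Machine=M2) = 0.073 + 0.103 + 0.021 + 0.174 = 0.371.
P(Machine=M3) = 0.091 + 0.060 + 0.083 + 0.095 = 0.329.
P(Machine ∈ {M2, M3}) = 0.371 + 0.329 = 0.700; P(Quality=minor, Machine ∈ {M2, M3}) = 0.103 + 0.060 = 0.163.
P(Quality=minor | Machine ∈ {M2, M3}) = 0.163/0.700 = 0.233.

0.233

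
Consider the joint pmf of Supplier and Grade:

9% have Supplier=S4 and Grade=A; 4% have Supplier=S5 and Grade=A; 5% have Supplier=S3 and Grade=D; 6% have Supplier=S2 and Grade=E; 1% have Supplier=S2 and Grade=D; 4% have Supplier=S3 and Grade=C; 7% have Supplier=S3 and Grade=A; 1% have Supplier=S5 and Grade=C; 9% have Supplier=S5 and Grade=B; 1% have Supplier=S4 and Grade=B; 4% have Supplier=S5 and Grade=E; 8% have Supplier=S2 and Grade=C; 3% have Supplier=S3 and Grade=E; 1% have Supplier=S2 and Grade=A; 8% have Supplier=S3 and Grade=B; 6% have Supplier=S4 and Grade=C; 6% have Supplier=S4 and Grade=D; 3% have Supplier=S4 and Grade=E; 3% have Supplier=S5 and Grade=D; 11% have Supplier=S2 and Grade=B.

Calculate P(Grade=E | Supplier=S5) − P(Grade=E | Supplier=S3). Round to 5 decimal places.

0.07937

P(Supplier=S5) = 0.04 + 0.09 + 0.01 + 0.03 + 0.04 = 0.21; P(Grade=E | Supplier=S5) = 0.04/0.21 = 0.190476.
P(Supplier=S3) = 0.07 + 0.08 + 0.04 + 0.05 + 0.03 = 0.27; P(Grade=E | Supplier=S3) = 0.03/0.27 = 0.111111.
Difference = 0.07937.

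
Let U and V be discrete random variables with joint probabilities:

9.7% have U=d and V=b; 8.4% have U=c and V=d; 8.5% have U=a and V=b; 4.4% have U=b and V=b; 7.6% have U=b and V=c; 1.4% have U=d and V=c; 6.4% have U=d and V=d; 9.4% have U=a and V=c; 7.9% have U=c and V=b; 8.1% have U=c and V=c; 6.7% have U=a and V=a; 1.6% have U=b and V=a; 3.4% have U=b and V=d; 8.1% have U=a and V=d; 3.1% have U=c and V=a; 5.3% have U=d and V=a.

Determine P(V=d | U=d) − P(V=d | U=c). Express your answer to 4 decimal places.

-0.0248

P(U=d) = 0.053 + 0.097 + 0.014 + 0.064 = 0.228; P(V=d | U=d) = 0.064/0.228 = 0.28070.
P(U=c) = 0.031 + 0.079 + 0.081 + 0.084 = 0.275; P(V=d | U=c) = 0.084/0.275 = 0.30545.
Difference = -0.0248.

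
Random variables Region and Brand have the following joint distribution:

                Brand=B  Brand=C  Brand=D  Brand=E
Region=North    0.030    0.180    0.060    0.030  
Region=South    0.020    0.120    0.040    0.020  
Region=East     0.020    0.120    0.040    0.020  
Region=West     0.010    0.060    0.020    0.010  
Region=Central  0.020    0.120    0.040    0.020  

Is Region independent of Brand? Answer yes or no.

yes

Every cell satisfies P(Region,Brand) = P(Region)·P(Brand). For instance P(Region=West) = 0.100, P(Brand=B) = 0.100, and 0.100×0.100 = 0.010 matches the joint entry. So Region and Brand are independent.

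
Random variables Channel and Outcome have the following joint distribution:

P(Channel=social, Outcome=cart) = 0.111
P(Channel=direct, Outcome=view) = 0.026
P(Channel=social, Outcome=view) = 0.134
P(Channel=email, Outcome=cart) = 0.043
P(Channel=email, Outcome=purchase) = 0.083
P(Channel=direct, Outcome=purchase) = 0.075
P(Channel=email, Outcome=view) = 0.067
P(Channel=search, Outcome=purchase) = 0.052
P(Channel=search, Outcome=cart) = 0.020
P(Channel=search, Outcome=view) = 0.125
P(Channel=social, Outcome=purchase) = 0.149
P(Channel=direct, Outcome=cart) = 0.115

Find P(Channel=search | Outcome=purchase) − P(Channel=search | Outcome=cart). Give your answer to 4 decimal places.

0.0756

P(Outcome=purchase) = 0.083 + 0.052 + 0.149 + 0.075 = 0.359; P(Channel=search | Outcome=purchase) = 0.052/0.359 = 0.14485.
P(Outcome=cart) = 0.043 + 0.020 + 0.111 + 0.115 = 0.289; P(Channel=search | Outcome=cart) = 0.020/0.289 = 0.06920.
Difference = 0.0756.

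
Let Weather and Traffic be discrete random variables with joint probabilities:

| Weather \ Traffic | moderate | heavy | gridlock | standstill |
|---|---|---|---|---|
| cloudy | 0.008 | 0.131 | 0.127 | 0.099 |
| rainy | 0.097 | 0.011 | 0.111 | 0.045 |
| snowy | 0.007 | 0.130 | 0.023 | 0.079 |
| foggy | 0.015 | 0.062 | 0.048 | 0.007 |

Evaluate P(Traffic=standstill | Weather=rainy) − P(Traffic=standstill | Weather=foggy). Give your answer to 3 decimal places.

P(Weather=rainy) = 0.097 + 0.011 + 0.111 + 0.045 = 0.264; P(Traffic=standstill | Weather=rainy) = 0.045/0.264 = 0.1705.
P(Weather=foggy) = 0.015 + 0.062 + 0.048 + 0.007 = 0.132; P(Traffic=standstill | Weather=foggy) = 0.007/0.132 = 0.0530.
Difference = 0.117.

0.117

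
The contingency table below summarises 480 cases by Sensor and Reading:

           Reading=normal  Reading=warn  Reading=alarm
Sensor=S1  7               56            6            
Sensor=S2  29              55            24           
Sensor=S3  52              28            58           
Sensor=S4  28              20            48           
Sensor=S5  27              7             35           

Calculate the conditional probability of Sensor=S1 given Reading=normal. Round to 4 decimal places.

Total with Reading=normal: 7 + 29 + 52 + 28 + 27 = 143.
P(Sensor=S1 | Reading=normal) = 7/143 = 0.0490.

0.0490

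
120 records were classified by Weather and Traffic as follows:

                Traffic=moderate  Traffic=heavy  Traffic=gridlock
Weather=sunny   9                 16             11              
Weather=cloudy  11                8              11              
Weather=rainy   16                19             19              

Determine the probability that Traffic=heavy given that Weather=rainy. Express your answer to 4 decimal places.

Total with Weather=rainy: 16 + 19 + 19 = 54.
P(Traffic=heavy | Weather=rainy) = 19/54 = 0.3519.

0.3519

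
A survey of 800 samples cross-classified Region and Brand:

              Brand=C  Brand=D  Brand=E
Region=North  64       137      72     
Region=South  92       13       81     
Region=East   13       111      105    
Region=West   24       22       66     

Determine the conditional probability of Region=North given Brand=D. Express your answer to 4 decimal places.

0.4841

Total with Brand=D: 137 + 13 + 111 + 22 = 283.
P(Region=North | Brand=D) = 137/283 = 0.4841.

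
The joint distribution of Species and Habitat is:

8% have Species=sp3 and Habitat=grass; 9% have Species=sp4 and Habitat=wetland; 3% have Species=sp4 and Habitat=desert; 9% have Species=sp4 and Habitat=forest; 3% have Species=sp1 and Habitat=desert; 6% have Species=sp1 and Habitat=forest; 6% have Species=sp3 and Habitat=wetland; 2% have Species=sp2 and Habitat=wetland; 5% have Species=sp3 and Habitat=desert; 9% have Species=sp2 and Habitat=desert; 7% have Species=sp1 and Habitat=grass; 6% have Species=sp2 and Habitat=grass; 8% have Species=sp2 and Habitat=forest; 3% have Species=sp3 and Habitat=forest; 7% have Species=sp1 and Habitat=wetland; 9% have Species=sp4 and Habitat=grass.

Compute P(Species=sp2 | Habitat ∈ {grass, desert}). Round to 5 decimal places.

0.30000

P(Habitat=grass) = 0.07 + 0.06 + 0.08 + 0.09 = 0.30.
P(Habitat=desert) = 0.03 + 0.09 + 0.05 + 0.03 = 0.20.
P(Habitat ∈ {grass, desert}) = 0.30 + 0.20 = 0.50; P(Species=sp2, Habitat ∈ {grass, desert}) = 0.06 + 0.09 = 0.15.
P(Species=sp2 | Habitat ∈ {grass, desert}) = 0.15/0.50 = 0.30000.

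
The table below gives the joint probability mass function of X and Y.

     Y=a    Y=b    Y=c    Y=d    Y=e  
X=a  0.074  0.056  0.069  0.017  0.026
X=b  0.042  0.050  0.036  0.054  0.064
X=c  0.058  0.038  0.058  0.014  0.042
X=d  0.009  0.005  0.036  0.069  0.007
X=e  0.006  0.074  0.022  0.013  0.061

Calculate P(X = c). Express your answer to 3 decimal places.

0.210

P(X=c) = 0.058 + 0.038 + 0.058 + 0.014 + 0.042 = 0.210.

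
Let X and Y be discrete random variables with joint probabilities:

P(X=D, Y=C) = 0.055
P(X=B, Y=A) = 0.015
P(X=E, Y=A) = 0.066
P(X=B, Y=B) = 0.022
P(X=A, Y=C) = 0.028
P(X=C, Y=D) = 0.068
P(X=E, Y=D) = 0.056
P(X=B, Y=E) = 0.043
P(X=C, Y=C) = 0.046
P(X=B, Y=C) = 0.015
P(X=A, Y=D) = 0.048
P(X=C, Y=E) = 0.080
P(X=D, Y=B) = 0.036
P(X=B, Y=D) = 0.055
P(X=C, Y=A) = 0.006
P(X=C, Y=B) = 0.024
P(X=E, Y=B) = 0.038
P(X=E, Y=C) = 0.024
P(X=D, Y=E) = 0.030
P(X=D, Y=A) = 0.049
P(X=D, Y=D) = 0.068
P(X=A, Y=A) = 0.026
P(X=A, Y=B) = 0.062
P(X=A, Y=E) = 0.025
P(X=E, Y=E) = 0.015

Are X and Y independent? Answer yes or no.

no

P(X=C) = 0.224 and P(Y=E) = 0.193, so their product is 0.04323, but P(X=C, Y=E) = 0.080. Since these differ, X and Y are not independent.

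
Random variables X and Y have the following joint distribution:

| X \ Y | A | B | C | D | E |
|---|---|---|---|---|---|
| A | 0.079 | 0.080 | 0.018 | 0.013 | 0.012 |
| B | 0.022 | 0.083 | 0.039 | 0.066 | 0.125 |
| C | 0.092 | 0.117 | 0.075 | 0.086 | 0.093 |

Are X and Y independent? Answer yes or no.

P(X=B) = 0.335 and P(Y=E) = 0.230, so their product is 0.07705, but P(X=B, Y=E) = 0.125. Since these differ, X and Y are not independent.

no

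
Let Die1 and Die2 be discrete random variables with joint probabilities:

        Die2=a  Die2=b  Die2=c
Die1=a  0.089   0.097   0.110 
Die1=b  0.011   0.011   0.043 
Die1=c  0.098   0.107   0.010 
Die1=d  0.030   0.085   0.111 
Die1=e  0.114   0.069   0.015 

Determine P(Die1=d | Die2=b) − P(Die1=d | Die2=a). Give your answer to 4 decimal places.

P(Die2=b) = 0.097 + 0.011 + 0.107 + 0.085 + 0.069 = 0.369; P(Die1=d | Die2=b) = 0.085/0.369 = 0.23035.
P(Die2=a) = 0.089 + 0.011 + 0.098 + 0.030 + 0.114 = 0.342; P(Die1=d | Die2=a) = 0.030/0.342 = 0.08772.
Difference = 0.1426.

0.1426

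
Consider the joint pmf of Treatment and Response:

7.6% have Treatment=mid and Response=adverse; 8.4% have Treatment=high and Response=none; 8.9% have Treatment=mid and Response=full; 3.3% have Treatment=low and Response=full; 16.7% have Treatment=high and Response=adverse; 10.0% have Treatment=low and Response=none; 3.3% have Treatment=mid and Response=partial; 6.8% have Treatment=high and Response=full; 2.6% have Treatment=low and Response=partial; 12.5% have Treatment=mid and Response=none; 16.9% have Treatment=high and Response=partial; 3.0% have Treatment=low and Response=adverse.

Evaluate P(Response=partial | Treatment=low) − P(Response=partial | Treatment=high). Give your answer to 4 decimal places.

P(Treatment=low) = 0.100 + 0.026 + 0.033 + 0.030 = 0.189; P(Response=partial | Treatment=low) = 0.026/0.189 = 0.13757.
P(Treatment=high) = 0.084 + 0.169 + 0.068 + 0.167 = 0.488; P(Response=partial | Treatment=high) = 0.169/0.488 = 0.34631.
Difference = -0.2087.

-0.2087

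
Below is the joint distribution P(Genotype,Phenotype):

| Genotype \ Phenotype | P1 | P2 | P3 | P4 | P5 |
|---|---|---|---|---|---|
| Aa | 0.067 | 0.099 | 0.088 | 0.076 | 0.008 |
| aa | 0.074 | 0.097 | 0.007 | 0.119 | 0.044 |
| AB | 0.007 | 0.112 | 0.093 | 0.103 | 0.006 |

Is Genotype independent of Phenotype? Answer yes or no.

no

P(Genotype=aa) = 0.341 and P(Phenotype=P3) = 0.188, so their product is 0.06411, but P(Genotype=aa, Phenotype=P3) = 0.007. Since these differ, Genotype and Phenotype are not independent.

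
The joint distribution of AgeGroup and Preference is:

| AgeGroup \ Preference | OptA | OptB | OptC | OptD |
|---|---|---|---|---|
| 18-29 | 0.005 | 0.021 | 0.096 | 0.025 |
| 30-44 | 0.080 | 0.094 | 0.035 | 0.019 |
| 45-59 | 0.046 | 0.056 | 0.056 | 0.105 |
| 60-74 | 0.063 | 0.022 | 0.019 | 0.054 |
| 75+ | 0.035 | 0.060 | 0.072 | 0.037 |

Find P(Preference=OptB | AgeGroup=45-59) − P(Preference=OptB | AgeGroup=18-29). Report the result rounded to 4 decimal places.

P(AgeGroup=45-59) = 0.046 + 0.056 + 0.056 + 0.105 = 0.263; P(Preference=OptB | AgeGroup=45-59) = 0.056/0.263 = 0.21293.
P(AgeGroup=18-29) = 0.005 + 0.021 + 0.096 + 0.025 = 0.147; P(Preference=OptB | AgeGroup=18-29) = 0.021/0.147 = 0.14286.
Difference = 0.0701.

0.0701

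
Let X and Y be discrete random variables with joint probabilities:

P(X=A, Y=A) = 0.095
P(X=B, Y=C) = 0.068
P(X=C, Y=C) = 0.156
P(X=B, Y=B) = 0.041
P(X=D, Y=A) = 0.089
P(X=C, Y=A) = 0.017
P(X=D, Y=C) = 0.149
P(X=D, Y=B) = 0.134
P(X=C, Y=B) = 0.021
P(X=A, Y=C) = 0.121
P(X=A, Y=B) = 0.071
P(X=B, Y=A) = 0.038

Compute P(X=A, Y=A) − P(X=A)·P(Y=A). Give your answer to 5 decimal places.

P(X=A) = 0.095 + 0.071 + 0.121 = 0.287.
P(Y=A) = 0.095 + 0.038 + 0.017 + 0.089 = 0.239.
P(X=A, Y=A) − P(X=A)P(Y=A) = 0.095 − 0.287×0.239 = 0.02641.

0.02641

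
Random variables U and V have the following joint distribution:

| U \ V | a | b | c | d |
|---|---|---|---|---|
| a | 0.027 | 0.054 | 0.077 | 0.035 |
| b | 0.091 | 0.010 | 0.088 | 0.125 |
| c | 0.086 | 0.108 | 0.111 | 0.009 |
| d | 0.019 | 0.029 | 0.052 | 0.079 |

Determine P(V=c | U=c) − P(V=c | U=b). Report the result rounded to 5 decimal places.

P(U=c) = 0.086 + 0.108 + 0.111 + 0.009 = 0.314; P(V=c | U=c) = 0.111/0.314 = 0.353503.
P(U=b) = 0.091 + 0.010 + 0.088 + 0.125 = 0.314; P(V=c | U=b) = 0.088/0.314 = 0.280255.
Difference = 0.07325.

0.07325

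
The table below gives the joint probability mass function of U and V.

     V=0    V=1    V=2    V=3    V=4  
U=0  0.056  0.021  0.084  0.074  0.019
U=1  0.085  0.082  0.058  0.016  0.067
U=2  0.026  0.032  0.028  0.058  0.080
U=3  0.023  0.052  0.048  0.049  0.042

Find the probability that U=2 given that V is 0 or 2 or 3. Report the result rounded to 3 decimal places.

P(V=0) = 0.056 + 0.085 + 0.026 + 0.023 = 0.190.
P(V=2) = 0.084 + 0.058 + 0.028 + 0.048 = 0.218.
P(V=3) = 0.074 + 0.016 + 0.058 + 0.049 = 0.197.
P(V ∈ {0, 2, 3}) = 0.190 + 0.218 + 0.197 = 0.605; P(U=2, V ∈ {0, 2, 3}) = 0.026 + 0.028 + 0.058 = 0.112.
P(U=2 | V ∈ {0, 2, 3}) = 0.112/0.605 = 0.185.

0.185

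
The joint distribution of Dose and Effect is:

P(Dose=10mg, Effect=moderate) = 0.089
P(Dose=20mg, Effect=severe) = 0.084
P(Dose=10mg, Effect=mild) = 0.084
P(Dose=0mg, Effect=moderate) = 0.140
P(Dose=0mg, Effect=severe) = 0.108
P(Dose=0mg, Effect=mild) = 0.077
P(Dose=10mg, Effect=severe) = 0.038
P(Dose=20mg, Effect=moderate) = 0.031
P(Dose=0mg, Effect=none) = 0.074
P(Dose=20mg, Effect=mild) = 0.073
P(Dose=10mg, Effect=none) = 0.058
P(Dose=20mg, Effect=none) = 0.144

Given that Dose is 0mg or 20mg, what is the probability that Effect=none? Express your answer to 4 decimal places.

P(Dose=0mg) = 0.074 + 0.077 + 0.140 + 0.108 = 0.399.
P(Dose=20mg) = 0.144 + 0.073 + 0.031 + 0.084 = 0.332.
P(Dose ∈ {0mg, 20mg}) = 0.399 + 0.332 = 0.731; P(Effect=none, Dose ∈ {0mg, 20mg}) = 0.074 + 0.144 = 0.218.
P(Effect=none | Dose ∈ {0mg, 20mg}) = 0.218/0.731 = 0.2982.

0.2982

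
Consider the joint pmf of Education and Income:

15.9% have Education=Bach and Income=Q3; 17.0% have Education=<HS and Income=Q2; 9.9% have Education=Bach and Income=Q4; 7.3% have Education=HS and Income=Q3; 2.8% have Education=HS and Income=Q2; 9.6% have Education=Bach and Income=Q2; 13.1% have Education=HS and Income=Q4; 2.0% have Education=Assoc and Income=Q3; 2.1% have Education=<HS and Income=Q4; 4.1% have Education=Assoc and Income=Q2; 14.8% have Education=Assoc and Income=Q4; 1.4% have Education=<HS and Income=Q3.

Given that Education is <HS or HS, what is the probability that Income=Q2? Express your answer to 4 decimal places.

0.4531

P(Education=<HS) = 0.170 + 0.014 + 0.021 = 0.205.
P(Education=HS) = 0.028 + 0.073 + 0.131 = 0.232.
P(Education ∈ {<HS, HS}) = 0.205 + 0.232 = 0.437; P(Income=Q2, Education ∈ {<HS, HS}) = 0.170 + 0.028 = 0.198.
P(Income=Q2 | Education ∈ {<HS, HS}) = 0.198/0.437 = 0.4531.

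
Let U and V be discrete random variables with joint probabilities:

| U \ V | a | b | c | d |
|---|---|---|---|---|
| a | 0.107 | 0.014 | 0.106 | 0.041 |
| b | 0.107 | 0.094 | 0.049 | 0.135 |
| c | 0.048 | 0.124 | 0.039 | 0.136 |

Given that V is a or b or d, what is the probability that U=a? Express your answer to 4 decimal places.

P(V=a) = 0.107 + 0.107 + 0.048 = 0.262.
P(V=b) = 0.014 + 0.094 + 0.124 = 0.232.
P(V=d) = 0.041 + 0.135 + 0.136 = 0.312.
P(V ∈ {a, b, d}) = 0.262 + 0.232 + 0.312 = 0.806; P(U=a, V ∈ {a, b, d}) = 0.107 + 0.014 + 0.041 = 0.162.
P(U=a | V ∈ {a, b, d}) = 0.162/0.806 = 0.2010.

0.2010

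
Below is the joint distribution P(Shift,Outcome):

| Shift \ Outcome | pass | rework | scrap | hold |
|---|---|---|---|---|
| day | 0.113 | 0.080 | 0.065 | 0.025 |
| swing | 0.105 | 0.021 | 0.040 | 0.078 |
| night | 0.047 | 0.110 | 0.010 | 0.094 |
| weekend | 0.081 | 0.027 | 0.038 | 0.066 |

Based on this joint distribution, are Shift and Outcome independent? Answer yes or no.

P(Shift=day) = 0.283 and P(Outcome=hold) = 0.263, so their product is 0.07443, but P(Shift=day, Outcome=hold) = 0.025. Since these differ, Shift and Outcome are not independent.

no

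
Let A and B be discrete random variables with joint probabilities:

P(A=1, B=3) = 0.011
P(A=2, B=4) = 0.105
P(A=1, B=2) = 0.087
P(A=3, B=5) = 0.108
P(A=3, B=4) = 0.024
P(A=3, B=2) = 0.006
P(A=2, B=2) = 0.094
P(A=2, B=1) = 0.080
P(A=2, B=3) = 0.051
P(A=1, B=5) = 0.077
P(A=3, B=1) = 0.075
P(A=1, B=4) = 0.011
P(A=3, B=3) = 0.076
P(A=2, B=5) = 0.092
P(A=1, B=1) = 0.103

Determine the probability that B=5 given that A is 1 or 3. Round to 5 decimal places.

P(A=1) = 0.103 + 0.087 + 0.011 + 0.011 + 0.077 = 0.289.
P(A=3) = 0.075 + 0.006 + 0.076 + 0.024 + 0.108 = 0.289.
P(A ∈ {1, 3}) = 0.289 + 0.289 = 0.578; P(B=5, A ∈ {1, 3}) = 0.077 + 0.108 = 0.185.
P(B=5 | A ∈ {1, 3}) = 0.185/0.578 = 0.32007.

0.32007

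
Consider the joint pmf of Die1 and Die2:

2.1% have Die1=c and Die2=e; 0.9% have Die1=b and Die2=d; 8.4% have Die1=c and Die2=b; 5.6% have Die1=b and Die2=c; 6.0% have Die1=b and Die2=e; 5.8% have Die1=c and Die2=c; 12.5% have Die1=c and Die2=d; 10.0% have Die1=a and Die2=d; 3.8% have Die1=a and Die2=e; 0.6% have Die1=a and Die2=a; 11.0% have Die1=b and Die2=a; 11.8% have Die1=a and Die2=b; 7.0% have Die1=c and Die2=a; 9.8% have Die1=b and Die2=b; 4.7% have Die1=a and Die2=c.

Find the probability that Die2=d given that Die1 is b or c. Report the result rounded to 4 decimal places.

0.1939

P(Die1=b) = 0.110 + 0.098 + 0.056 + 0.009 + 0.060 = 0.333.
P(Die1=c) = 0.070 + 0.084 + 0.058 + 0.125 + 0.021 = 0.358.
P(Die1 ∈ {b, c}) = 0.333 + 0.358 = 0.691; P(Die2=d, Die1 ∈ {b, c}) = 0.009 + 0.125 = 0.134.
P(Die2=d | Die1 ∈ {b, c}) = 0.134/0.691 = 0.1939.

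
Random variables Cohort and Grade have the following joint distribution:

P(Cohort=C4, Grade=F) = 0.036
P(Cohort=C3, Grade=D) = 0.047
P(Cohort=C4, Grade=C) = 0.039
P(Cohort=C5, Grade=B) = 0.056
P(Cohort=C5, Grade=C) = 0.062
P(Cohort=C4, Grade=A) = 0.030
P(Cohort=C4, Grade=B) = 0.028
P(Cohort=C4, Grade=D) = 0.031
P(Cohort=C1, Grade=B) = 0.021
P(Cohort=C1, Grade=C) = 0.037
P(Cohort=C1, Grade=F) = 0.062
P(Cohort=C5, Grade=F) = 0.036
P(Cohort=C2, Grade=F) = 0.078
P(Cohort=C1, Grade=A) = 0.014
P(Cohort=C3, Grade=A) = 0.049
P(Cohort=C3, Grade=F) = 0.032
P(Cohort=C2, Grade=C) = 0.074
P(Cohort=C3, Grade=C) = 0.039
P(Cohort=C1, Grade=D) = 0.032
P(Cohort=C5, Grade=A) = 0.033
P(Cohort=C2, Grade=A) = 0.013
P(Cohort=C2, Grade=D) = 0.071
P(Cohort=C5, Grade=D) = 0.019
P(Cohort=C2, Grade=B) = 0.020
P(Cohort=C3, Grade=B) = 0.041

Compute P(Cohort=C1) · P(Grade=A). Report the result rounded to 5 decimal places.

0.02307

P(Cohort=C1) = 0.014 + 0.021 + 0.037 + 0.032 + 0.062 = 0.166.
P(Grade=A) = 0.014 + 0.013 + 0.049 + 0.030 + 0.033 = 0.139.
Product: 0.166 × 0.139 = 0.02307.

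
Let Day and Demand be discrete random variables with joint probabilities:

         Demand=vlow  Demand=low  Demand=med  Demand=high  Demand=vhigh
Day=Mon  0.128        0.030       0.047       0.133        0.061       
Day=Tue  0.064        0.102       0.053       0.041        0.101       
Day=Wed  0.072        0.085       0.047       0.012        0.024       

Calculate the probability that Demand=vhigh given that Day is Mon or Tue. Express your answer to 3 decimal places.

0.213

P(Day=Mon) = 0.128 + 0.030 + 0.047 + 0.133 + 0.061 = 0.399.
P(Day=Tue) = 0.064 + 0.102 + 0.053 + 0.041 + 0.101 = 0.361.
P(Day ∈ {Mon, Tue}) = 0.399 + 0.361 = 0.760; P(Demand=vhigh, Day ∈ {Mon, Tue}) = 0.061 + 0.101 = 0.162.
P(Demand=vhigh | Day ∈ {Mon, Tue}) = 0.162/0.760 = 0.213.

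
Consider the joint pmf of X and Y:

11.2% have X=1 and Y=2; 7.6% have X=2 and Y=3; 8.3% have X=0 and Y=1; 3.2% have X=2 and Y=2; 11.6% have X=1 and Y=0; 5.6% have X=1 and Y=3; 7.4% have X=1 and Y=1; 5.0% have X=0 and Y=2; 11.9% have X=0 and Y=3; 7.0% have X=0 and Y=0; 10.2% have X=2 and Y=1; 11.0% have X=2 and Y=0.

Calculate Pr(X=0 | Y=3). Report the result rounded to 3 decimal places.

P(Y=3) = 0.119 + 0.056 + 0.076 = 0.251.
P(X=0 | Y=3) = 0.119/0.251 = 0.474.

0.474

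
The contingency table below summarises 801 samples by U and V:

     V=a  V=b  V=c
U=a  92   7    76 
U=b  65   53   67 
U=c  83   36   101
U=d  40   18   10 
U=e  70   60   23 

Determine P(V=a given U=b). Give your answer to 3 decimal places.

Total with U=b: 65 + 53 + 67 = 185.
P(V=a | U=b) = 65/185 = 0.351.

0.351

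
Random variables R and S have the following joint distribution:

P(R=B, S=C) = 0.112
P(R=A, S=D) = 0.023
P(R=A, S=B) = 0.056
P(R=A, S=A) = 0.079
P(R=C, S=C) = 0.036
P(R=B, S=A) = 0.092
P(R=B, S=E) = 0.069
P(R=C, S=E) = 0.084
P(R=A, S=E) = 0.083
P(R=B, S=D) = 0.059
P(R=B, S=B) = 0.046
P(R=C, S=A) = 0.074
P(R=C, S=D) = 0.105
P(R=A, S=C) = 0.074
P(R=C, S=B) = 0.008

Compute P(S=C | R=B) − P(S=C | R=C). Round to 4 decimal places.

0.1790

P(R=B) = 0.092 + 0.046 + 0.112 + 0.059 + 0.069 = 0.378; P(S=C | R=B) = 0.112/0.378 = 0.29630.
P(R=C) = 0.074 + 0.008 + 0.036 + 0.105 + 0.084 = 0.307; P(S=C | R=C) = 0.036/0.307 = 0.11726.
Difference = 0.1790.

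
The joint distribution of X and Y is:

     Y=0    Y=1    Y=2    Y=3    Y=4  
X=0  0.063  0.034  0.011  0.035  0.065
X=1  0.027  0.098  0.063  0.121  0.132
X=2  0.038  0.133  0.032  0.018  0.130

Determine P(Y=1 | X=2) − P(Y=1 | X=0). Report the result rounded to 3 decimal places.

P(X=2) = 0.038 + 0.133 + 0.032 + 0.018 + 0.130 = 0.351; P(Y=1 | X=2) = 0.133/0.351 = 0.3789.
P(X=0) = 0.063 + 0.034 + 0.011 + 0.035 + 0.065 = 0.208; P(Y=1 | X=0) = 0.034/0.208 = 0.1635.
Difference = 0.215.

0.215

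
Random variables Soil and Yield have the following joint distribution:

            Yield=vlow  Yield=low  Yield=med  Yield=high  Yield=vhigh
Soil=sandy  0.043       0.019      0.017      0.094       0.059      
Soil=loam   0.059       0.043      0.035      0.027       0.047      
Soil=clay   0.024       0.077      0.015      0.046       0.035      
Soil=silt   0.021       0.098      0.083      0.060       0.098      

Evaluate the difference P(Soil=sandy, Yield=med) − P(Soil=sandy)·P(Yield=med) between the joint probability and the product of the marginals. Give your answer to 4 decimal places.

-0.0178

P(Soil=sandy) = 0.043 + 0.019 + 0.017 + 0.094 + 0.059 = 0.232.
P(Yield=med) = 0.017 + 0.035 + 0.015 + 0.083 = 0.150.
P(Soil=sandy, Yield=med) − P(Soil=sandy)P(Yield=med) = 0.017 − 0.232×0.150 = -0.0178.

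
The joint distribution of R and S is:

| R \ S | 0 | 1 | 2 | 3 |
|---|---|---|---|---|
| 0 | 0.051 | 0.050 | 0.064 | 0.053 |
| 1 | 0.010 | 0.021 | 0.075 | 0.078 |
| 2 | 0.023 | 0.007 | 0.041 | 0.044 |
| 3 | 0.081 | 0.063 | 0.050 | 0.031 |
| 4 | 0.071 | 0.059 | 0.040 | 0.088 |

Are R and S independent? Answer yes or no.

no

P(R=3) = 0.225 and P(S=3) = 0.294, so their product is 0.06615, but P(R=3, S=3) = 0.031. Since these differ, R and S are not independent.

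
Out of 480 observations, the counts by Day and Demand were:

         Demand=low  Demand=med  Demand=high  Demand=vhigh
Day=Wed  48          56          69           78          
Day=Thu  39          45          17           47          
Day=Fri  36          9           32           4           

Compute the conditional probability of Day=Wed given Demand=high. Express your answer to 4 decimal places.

Total with Demand=high: 69 + 17 + 32 = 118.
P(Day=Wed | Demand=high) = 69/118 = 0.5847.

0.5847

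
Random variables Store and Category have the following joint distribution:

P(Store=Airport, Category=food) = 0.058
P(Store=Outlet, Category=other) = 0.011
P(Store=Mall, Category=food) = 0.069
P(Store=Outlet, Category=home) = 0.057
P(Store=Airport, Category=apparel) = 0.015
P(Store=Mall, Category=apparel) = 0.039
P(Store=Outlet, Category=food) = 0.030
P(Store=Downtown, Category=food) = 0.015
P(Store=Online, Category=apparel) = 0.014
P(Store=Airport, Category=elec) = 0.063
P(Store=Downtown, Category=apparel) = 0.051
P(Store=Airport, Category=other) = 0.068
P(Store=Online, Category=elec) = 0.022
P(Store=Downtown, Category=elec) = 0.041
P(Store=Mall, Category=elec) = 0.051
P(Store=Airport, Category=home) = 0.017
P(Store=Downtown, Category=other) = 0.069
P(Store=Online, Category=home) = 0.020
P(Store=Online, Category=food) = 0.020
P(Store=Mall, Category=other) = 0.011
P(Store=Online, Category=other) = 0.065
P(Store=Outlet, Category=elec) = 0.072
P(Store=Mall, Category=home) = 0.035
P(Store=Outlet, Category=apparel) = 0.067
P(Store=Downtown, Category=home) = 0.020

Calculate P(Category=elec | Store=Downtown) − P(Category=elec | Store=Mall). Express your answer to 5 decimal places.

P(Store=Downtown) = 0.015 + 0.051 + 0.041 + 0.020 + 0.069 = 0.196; P(Category=elec | Store=Downtown) = 0.041/0.196 = 0.209184.
P(Store=Mall) = 0.069 + 0.039 + 0.051 + 0.035 + 0.011 = 0.205; P(Category=elec | Store=Mall) = 0.051/0.205 = 0.248780.
Difference = -0.03960.

-0.03960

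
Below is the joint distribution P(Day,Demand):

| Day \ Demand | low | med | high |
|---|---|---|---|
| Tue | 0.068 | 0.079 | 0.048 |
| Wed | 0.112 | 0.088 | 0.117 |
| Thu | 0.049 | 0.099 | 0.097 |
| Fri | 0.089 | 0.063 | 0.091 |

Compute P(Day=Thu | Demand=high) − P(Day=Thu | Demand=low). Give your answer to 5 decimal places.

P(Demand=high) = 0.048 + 0.117 + 0.097 + 0.091 = 0.353; P(Day=Thu | Demand=high) = 0.097/0.353 = 0.274788.
P(Demand=low) = 0.068 + 0.112 + 0.049 + 0.089 = 0.318; P(Day=Thu | Demand=low) = 0.049/0.318 = 0.154088.
Difference = 0.12070.

0.12070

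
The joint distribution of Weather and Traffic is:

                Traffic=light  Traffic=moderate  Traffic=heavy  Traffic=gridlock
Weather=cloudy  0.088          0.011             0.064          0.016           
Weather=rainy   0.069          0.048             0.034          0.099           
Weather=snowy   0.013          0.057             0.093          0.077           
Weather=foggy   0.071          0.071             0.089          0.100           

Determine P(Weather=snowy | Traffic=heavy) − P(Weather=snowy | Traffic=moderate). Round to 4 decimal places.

0.0273

P(Traffic=heavy) = 0.064 + 0.034 + 0.093 + 0.089 = 0.280; P(Weather=snowy | Traffic=heavy) = 0.093/0.280 = 0.33214.
P(Traffic=moderate) = 0.011 + 0.048 + 0.057 + 0.071 = 0.187; P(Weather=snowy | Traffic=moderate) = 0.057/0.187 = 0.30481.
Difference = 0.0273.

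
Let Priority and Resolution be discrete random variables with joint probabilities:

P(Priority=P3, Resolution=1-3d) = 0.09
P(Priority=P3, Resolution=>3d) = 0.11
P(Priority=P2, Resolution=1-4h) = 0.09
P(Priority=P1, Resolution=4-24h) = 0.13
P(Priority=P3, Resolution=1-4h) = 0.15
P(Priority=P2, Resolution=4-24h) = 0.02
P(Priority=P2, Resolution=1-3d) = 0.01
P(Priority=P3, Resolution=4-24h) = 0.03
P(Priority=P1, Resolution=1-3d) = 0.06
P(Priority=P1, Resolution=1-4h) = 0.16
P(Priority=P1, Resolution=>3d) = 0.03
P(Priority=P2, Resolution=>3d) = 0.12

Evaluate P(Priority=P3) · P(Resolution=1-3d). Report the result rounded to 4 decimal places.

P(Priority=P3) = 0.15 + 0.03 + 0.09 + 0.11 = 0.38.
P(Resolution=1-3d) = 0.06 + 0.01 + 0.09 = 0.16.
Product: 0.38 × 0.16 = 0.0608.

0.0608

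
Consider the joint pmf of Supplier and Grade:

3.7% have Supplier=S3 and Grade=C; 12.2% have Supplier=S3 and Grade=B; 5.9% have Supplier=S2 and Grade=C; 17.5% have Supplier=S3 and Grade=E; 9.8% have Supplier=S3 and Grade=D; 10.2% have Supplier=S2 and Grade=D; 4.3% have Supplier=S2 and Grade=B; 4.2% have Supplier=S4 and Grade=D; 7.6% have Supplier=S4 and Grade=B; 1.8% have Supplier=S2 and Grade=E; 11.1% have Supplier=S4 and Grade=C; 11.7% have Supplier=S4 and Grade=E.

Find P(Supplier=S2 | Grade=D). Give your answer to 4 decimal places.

P(Grade=D) = 0.102 + 0.098 + 0.042 = 0.242.
P(Supplier=S2 | Grade=D) = 0.102/0.242 = 0.4215.

0.4215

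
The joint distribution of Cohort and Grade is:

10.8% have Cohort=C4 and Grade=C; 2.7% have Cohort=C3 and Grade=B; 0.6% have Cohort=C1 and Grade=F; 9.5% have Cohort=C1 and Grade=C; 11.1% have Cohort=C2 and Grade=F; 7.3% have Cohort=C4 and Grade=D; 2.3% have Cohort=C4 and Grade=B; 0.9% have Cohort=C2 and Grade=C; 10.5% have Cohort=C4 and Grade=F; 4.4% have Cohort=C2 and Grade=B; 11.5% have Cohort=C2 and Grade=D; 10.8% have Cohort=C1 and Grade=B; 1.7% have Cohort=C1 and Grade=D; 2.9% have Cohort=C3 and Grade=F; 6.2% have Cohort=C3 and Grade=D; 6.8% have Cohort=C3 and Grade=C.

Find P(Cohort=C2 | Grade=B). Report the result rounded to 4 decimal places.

0.2178

P(Grade=B) = 0.108 + 0.044 + 0.027 + 0.023 = 0.202.
P(Cohort=C2 | Grade=B) = 0.044/0.202 = 0.2178.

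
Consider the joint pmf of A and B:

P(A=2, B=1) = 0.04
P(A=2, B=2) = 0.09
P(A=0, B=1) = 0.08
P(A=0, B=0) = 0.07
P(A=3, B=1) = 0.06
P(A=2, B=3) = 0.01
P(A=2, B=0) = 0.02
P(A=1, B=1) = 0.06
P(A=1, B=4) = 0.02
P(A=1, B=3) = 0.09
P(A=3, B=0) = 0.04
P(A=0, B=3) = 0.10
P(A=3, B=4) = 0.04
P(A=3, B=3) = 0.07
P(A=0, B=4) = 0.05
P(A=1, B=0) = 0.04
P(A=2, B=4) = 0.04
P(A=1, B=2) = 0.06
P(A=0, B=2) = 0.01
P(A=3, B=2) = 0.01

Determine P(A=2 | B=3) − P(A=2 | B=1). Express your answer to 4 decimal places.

P(B=3) = 0.10 + 0.09 + 0.01 + 0.07 = 0.27; P(A=2 | B=3) = 0.01/0.27 = 0.03704.
P(B=1) = 0.08 + 0.06 + 0.04 + 0.06 = 0.24; P(A=2 | B=1) = 0.04/0.24 = 0.16667.
Difference = -0.1296.

-0.1296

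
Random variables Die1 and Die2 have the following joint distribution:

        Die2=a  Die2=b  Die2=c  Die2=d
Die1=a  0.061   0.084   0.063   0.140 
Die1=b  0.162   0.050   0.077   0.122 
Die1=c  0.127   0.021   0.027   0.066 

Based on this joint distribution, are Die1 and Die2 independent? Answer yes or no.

no

P(Die1=a) = 0.348 and P(Die2=a) = 0.350, so their product is 0.12180, but P(Die1=a, Die2=a) = 0.061. Since these differ, Die1 and Die2 are not independent.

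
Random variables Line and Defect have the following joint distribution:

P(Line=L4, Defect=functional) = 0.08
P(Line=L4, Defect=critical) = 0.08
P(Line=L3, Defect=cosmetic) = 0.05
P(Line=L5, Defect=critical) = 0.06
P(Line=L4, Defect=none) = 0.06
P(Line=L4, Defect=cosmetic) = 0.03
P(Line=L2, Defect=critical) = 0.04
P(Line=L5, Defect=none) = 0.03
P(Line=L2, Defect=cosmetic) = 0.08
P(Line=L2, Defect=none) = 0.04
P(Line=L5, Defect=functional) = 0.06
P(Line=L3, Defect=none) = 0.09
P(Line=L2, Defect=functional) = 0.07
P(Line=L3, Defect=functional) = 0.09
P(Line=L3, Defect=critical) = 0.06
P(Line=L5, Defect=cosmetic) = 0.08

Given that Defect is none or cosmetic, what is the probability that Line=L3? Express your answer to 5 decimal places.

P(Defect=none) = 0.04 + 0.09 + 0.06 + 0.03 = 0.22.
P(Defect=cosmetic) = 0.08 + 0.05 + 0.03 + 0.08 = 0.24.
P(Defect ∈ {none, cosmetic}) = 0.22 + 0.24 = 0.46; P(Line=L3, Defect ∈ {none, cosmetic}) = 0.09 + 0.05 = 0.14.
P(Line=L3 | Defect ∈ {none, cosmetic}) = 0.14/0.46 = 0.30435.

0.30435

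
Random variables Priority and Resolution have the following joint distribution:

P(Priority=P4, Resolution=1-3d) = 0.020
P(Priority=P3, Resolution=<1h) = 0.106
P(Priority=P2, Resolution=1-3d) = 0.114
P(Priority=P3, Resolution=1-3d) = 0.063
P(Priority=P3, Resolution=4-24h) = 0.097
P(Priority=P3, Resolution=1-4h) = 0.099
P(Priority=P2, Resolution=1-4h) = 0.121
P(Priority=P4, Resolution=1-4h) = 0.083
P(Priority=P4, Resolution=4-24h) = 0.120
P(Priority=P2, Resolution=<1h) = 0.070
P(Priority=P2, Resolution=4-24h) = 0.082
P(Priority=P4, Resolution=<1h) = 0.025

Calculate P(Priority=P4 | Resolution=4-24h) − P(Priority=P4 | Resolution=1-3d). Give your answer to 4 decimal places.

0.2998

P(Resolution=4-24h) = 0.082 + 0.097 + 0.120 = 0.299; P(Priority=P4 | Resolution=4-24h) = 0.120/0.299 = 0.40134.
P(Resolution=1-3d) = 0.114 + 0.063 + 0.020 = 0.197; P(Priority=P4 | Resolution=1-3d) = 0.020/0.197 = 0.10152.
Difference = 0.2998.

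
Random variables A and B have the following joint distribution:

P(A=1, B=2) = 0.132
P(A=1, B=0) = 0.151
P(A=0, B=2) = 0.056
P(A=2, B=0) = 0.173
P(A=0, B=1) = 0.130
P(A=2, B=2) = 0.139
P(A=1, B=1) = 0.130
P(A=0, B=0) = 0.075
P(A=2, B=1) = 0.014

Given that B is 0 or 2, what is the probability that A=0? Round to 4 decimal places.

P(B=0) = 0.075 + 0.151 + 0.173 = 0.399.
P(B=2) = 0.056 + 0.132 + 0.139 = 0.327.
P(B ∈ {0, 2}) = 0.399 + 0.327 = 0.726; P(A=0, B ∈ {0, 2}) = 0.075 + 0.056 = 0.131.
P(A=0 | B ∈ {0, 2}) = 0.131/0.726 = 0.1804.

0.1804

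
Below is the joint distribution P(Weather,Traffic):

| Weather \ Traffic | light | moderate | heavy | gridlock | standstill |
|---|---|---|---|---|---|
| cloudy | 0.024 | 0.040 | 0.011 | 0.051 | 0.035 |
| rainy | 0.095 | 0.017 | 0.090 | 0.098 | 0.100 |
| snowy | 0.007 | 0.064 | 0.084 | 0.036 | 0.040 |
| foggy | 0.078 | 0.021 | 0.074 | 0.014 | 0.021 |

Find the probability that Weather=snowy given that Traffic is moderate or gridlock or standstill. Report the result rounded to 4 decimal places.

P(Traffic=moderate) = 0.040 + 0.017 + 0.064 + 0.021 = 0.142.
P(Traffic=gridlock) = 0.051 + 0.098 + 0.036 + 0.014 = 0.199.
P(Traffic=standstill) = 0.035 + 0.100 + 0.040 + 0.021 = 0.196.
P(Traffic ∈ {moderate, gridlock, standstill}) = 0.142 + 0.199 + 0.196 = 0.537; P(Weather=snowy, Traffic ∈ {moderate, gridlock, standstill}) = 0.064 + 0.036 + 0.040 = 0.140.
P(Weather=snowy | Traffic ∈ {moderate, gridlock, standstill}) = 0.140/0.537 = 0.2607.

0.2607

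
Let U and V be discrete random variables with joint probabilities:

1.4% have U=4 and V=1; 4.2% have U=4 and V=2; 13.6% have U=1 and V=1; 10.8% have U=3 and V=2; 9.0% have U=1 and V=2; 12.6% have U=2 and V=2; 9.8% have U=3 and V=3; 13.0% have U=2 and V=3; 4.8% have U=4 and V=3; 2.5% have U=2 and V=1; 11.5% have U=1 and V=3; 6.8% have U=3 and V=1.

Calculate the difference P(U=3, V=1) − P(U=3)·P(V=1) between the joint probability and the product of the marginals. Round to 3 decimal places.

0.001

P(U=3) = 0.068 + 0.108 + 0.098 = 0.274.
P(V=1) = 0.136 + 0.025 + 0.068 + 0.014 = 0.243.
P(U=3, V=1) − P(U=3)P(V=1) = 0.068 − 0.274×0.243 = 0.001.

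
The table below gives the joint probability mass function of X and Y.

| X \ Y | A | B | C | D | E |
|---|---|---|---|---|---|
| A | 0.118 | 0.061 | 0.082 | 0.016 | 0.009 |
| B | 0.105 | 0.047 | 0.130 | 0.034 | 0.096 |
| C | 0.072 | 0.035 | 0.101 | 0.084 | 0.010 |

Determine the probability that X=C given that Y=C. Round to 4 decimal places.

P(Y=C) = 0.082 + 0.130 + 0.101 = 0.313.
P(X=C | Y=C) = 0.101/0.313 = 0.3227.

0.3227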